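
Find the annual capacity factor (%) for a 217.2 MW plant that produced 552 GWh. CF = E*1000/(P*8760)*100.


CF = 552 * 1000 / (217.2 * 8760) * 100 = 29.0118 %


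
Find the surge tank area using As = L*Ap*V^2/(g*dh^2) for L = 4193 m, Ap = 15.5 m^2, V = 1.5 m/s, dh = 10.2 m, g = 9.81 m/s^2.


As = 4193 * 15.5 * 1.5^2 / (9.81 * 10.2^2) = 143.2748 m^2


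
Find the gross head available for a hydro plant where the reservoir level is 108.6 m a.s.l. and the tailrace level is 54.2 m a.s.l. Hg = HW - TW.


Hg = 108.6 - 54.2 = 54.4000 m


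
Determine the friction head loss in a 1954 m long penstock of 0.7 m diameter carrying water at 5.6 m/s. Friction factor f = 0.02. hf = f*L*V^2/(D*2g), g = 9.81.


hf = 0.02 * 1954 * 5.6^2 / (0.7 * 2 * 9.81) = 89.2347 m


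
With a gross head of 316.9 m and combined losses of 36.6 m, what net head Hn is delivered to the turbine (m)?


Hn = 316.9 - 36.6 = 280.3000 m


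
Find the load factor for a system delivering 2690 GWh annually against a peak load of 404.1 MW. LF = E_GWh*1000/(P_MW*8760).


LF = 2690 * 1000 / (404.1 * 8760) = 0.7599


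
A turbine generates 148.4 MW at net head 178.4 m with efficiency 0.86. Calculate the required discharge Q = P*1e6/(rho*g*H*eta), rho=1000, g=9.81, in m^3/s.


Q = 148.4 * 1e6 / (1000 * 9.81 * 178.4 * 0.86) = 98.5988 m^3/s


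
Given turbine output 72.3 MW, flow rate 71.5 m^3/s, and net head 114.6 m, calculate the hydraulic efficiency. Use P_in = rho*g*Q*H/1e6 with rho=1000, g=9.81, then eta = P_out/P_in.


P_in = 1000 * 9.81 * 71.5 * 114.6 / 1e6 = 80.3822 MW
eta = 72.3 / 80.3822 = 0.8995


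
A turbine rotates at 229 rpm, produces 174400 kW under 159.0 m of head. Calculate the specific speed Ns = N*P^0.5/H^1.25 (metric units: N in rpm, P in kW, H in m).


Ns = 229 * 174400^0.5 / 159.0^1.25 = 169.3801


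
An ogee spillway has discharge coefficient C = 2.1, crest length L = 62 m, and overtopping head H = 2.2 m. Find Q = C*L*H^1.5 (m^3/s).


Q = 2.1 * 62 * 2.2^1.5 = 424.8592 m^3/s


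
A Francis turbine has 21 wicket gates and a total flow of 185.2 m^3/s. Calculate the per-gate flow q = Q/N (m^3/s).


q = 185.2 / 21 = 8.8190 m^3/s


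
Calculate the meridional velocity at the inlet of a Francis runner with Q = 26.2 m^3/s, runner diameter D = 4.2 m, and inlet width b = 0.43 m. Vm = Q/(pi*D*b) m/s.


Vm = 26.2 / (pi * 4.2 * 0.43) = 4.6178 m/s


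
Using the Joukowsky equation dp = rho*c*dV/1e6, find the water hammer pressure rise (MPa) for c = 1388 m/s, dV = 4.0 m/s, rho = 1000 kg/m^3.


dp = 1000 * 1388 * 4.0 / 1e6 = 5.5520 MPa


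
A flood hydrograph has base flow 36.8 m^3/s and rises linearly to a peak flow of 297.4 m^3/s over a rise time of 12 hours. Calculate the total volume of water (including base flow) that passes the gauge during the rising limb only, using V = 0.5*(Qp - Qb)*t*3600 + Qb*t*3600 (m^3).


V = 0.5*(297.4 - 36.8)*12*3600 + 36.8*12*3600 = 7.2187e+06 m^3


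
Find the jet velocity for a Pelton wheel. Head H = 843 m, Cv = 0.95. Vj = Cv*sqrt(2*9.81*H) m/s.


Vj = 0.95 * sqrt(2*9.81*843) = 122.1763 m/s


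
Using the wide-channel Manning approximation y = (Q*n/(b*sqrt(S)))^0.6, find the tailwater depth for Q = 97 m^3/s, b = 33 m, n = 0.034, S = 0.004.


y = (97 * 0.034 / (33 * 0.004^0.5))^0.6 = 1.3159 m


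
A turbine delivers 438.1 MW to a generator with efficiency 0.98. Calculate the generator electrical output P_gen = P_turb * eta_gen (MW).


P_gen = 438.1 * 0.98 = 429.3380 MW


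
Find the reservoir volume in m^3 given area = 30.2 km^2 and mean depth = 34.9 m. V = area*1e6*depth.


V = 30.2 * 1e6 * 34.9 = 1.0540e+09 m^3


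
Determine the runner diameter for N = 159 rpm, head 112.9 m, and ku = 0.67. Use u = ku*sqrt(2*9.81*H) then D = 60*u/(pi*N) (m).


u = 0.67 * sqrt(2*9.81*112.9) = 31.5334 m/s
D = 60 * 31.5334 / (pi * 159) = 3.7877 m


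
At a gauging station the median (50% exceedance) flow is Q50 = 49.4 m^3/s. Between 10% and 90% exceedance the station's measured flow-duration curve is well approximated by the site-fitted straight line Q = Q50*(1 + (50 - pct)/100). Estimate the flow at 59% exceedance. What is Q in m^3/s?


Q = 49.4 * (1 + (50 - 59)/100) = 44.9540 m^3/s


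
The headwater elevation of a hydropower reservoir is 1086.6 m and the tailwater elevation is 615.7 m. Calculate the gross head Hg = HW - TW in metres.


Hg = 1086.6 - 615.7 = 470.9000 m


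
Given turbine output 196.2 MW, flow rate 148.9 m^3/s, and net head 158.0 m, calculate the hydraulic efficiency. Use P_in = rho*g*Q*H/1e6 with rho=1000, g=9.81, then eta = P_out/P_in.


P_in = 1000 * 9.81 * 148.9 * 158.0 / 1e6 = 230.7920 MW
eta = 196.2 / 230.7920 = 0.8501


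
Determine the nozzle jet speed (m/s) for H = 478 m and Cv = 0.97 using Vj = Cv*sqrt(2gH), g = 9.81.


Vj = 0.97 * sqrt(2*9.81*478) = 93.9367 m/s


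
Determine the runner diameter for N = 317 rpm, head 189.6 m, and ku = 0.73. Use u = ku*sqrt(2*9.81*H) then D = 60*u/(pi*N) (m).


u = 0.73 * sqrt(2*9.81*189.6) = 44.5237 m/s
D = 60 * 44.5237 / (pi * 317) = 2.6825 m


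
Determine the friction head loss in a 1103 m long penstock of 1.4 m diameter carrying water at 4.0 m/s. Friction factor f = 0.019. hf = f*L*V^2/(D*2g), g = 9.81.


hf = 0.019 * 1103 * 4.0^2 / (1.4 * 2 * 9.81) = 12.2074 m


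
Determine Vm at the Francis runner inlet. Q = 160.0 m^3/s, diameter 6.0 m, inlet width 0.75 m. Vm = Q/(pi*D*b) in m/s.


Vm = 160.0 / (pi * 6.0 * 0.75) = 11.3177 m/s


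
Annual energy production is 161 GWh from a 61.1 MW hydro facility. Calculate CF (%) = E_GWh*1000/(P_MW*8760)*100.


CF = 161 * 1000 / (61.1 * 8760) * 100 = 30.0802 %


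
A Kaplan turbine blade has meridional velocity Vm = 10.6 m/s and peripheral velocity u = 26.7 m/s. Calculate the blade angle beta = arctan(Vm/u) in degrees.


beta = arctan(10.6 / 26.7) = 21.6533 degrees


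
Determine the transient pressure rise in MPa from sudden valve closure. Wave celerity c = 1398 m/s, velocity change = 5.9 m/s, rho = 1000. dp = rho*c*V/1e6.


dp = 1000 * 1398 * 5.9 / 1e6 = 8.2482 MPa


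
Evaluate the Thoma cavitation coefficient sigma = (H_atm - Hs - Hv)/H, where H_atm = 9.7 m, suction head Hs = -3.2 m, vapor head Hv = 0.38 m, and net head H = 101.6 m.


sigma = (9.7 - (-3.2) - 0.38) / 101.6 = 0.1232


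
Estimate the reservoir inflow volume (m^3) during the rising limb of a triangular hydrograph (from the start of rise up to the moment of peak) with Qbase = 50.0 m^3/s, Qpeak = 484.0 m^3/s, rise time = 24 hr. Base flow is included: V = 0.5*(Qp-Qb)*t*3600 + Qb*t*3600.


V = 0.5*(484.0 - 50.0)*24*3600 + 50.0*24*3600 = 2.3069e+07 m^3


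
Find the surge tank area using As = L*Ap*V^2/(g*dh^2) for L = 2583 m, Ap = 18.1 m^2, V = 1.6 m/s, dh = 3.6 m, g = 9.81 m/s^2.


As = 2583 * 18.1 * 1.6^2 / (9.81 * 3.6^2) = 941.3886 m^2


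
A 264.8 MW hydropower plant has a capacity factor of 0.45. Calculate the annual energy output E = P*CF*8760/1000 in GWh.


E = 264.8 * 0.45 * 8760 / 1000 = 1043.8416 GWh


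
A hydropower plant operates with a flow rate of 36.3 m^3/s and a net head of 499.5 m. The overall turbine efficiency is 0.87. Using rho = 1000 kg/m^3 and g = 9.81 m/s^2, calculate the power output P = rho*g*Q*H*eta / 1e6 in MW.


P = 1000 * 9.81 * 36.3 * 499.5 * 0.87 / 1e6 = 154.7499 MW


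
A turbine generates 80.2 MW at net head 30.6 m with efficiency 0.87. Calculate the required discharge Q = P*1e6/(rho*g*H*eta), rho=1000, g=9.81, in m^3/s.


Q = 80.2 * 1e6 / (1000 * 9.81 * 30.6 * 0.87) = 307.0893 m^3/s


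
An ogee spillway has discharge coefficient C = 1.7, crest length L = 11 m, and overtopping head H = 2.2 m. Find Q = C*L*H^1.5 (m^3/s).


Q = 1.7 * 11 * 2.2^1.5 = 61.0205 m^3/s


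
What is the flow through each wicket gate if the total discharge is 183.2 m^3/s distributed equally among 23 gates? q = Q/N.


q = 183.2 / 23 = 7.9652 m^3/s


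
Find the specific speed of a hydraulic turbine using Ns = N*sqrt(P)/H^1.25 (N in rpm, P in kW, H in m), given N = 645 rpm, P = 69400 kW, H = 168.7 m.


Ns = 645 * 69400^0.5 / 168.7^1.25 = 279.4767


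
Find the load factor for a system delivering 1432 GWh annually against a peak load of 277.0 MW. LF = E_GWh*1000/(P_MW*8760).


LF = 1432 * 1000 / (277.0 * 8760) = 0.5901


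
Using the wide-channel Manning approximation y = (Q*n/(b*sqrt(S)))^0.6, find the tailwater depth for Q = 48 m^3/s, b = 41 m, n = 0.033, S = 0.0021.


y = (48 * 0.033 / (41 * 0.0021^0.5))^0.6 = 0.9026 m


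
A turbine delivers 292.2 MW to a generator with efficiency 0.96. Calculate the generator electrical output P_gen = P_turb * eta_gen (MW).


P_gen = 292.2 * 0.96 = 280.5120 MW


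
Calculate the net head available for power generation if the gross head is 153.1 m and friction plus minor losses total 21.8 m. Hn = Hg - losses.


Hn = 153.1 - 21.8 = 131.3000 m


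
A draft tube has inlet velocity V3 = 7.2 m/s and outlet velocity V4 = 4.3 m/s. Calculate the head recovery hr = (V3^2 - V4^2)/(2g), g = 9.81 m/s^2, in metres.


hr = (7.2^2 - 4.3^2) / (2*9.81) = 1.6998 m


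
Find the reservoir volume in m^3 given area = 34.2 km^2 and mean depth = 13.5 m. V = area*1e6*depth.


V = 34.2 * 1e6 * 13.5 = 4.6170e+08 m^3


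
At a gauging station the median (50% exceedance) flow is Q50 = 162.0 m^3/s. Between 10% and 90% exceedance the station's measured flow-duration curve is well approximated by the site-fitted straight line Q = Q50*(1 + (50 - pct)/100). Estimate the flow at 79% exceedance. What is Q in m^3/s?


Q = 162.0 * (1 + (50 - 79)/100) = 115.0200 m^3/s


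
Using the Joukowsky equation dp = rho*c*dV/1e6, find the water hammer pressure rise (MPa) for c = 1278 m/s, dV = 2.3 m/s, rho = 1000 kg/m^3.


dp = 1000 * 1278 * 2.3 / 1e6 = 2.9394 MPa


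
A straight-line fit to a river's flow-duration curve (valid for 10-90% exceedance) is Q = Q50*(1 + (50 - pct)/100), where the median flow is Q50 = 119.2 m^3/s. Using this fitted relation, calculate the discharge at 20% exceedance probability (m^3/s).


Q = 119.2 * (1 + (50 - 20)/100) = 154.9600 m^3/s


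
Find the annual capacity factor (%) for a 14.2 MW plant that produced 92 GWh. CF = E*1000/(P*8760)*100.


CF = 92 * 1000 / (14.2 * 8760) * 100 = 73.9597 %


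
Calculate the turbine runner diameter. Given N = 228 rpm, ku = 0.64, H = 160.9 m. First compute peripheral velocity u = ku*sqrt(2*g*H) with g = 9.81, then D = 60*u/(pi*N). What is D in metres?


u = 0.64 * sqrt(2*9.81*160.9) = 35.9590 m/s
D = 60 * 35.9590 / (pi * 228) = 3.0121 m


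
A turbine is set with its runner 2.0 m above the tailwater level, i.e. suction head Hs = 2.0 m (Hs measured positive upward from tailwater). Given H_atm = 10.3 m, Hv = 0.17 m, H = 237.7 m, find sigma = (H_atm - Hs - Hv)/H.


sigma = (10.3 - 2.0 - 0.17) / 237.7 = 0.0342


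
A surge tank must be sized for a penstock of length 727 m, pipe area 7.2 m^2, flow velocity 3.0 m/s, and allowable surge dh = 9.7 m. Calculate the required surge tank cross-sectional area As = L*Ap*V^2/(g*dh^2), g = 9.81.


As = 727 * 7.2 * 3.0^2 / (9.81 * 9.7^2) = 51.0384 m^2


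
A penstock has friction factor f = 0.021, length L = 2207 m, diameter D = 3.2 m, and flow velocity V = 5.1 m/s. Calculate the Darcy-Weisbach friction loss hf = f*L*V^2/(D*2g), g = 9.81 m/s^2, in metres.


hf = 0.021 * 2207 * 5.1^2 / (3.2 * 2 * 9.81) = 19.2005 m


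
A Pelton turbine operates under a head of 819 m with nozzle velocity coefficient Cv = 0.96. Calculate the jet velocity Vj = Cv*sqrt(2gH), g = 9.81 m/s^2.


Vj = 0.96 * sqrt(2*9.81*819) = 121.6922 m/s


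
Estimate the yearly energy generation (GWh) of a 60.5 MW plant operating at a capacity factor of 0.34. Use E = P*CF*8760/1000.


E = 60.5 * 0.34 * 8760 / 1000 = 180.1932 GWh


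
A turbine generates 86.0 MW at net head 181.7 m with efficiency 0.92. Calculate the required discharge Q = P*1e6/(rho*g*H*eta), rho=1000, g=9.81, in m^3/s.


Q = 86.0 * 1e6 / (1000 * 9.81 * 181.7 * 0.92) = 52.4429 m^3/s


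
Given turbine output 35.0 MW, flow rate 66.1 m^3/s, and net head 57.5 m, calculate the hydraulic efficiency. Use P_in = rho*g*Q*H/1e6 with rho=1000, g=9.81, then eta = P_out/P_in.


P_in = 1000 * 9.81 * 66.1 * 57.5 / 1e6 = 37.2854 MW
eta = 35.0 / 37.2854 = 0.9387


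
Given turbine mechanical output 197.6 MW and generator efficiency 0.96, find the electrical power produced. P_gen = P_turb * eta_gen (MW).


P_gen = 197.6 * 0.96 = 189.6960 MW


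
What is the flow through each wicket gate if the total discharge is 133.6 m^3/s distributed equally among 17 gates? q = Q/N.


q = 133.6 / 17 = 7.8588 m^3/s


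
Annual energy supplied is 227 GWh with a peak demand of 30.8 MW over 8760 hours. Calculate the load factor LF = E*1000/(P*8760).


LF = 227 * 1000 / (30.8 * 8760) = 0.8413


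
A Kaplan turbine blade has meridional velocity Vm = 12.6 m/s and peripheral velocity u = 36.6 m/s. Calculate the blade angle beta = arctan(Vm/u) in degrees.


beta = arctan(12.6 / 36.6) = 18.9967 degrees


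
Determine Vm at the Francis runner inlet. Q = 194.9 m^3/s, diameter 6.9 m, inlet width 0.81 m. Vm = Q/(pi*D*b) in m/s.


Vm = 194.9 / (pi * 6.9 * 0.81) = 11.1001 m/s


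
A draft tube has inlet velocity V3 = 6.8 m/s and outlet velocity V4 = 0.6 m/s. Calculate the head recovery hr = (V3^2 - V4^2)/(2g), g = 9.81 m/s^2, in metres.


hr = (6.8^2 - 0.6^2) / (2*9.81) = 2.3384 m


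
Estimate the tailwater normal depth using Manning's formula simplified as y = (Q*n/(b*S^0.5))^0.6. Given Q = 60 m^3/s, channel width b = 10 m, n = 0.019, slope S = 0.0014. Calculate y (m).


y = (60 * 0.019 / (10 * 0.0014^0.5))^0.6 = 1.9512 m


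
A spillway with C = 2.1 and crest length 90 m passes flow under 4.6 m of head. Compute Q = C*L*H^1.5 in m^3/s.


Q = 2.1 * 90 * 4.6^1.5 = 1864.6553 m^3/s


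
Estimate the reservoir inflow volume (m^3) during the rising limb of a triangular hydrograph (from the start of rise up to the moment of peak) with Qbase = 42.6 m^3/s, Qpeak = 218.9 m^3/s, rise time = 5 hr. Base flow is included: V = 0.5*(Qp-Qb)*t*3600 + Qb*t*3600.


V = 0.5*(218.9 - 42.6)*5*3600 + 42.6*5*3600 = 2.3535e+06 m^3


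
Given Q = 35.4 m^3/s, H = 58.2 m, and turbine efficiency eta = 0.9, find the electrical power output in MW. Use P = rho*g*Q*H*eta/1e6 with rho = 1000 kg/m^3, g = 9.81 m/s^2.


P = 1000 * 9.81 * 35.4 * 58.2 * 0.9 / 1e6 = 18.1902 MW


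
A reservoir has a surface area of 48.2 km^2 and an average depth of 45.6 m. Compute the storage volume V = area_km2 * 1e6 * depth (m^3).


V = 48.2 * 1e6 * 45.6 = 2.1979e+09 m^3


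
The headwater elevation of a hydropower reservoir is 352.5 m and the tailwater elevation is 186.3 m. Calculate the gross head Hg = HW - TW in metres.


Hg = 352.5 - 186.3 = 166.2000 m


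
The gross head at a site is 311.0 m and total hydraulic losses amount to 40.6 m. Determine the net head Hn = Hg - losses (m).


Hn = 311.0 - 40.6 = 270.4000 m


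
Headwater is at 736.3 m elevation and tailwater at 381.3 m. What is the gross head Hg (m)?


Hg = 736.3 - 381.3 = 355.0000 m


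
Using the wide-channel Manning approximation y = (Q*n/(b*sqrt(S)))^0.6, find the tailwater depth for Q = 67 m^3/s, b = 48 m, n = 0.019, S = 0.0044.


y = (67 * 0.019 / (48 * 0.0044^0.5))^0.6 = 0.5769 m


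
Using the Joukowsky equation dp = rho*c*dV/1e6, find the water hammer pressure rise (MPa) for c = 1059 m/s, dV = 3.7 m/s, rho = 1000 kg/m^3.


dp = 1000 * 1059 * 3.7 / 1e6 = 3.9183 MPa


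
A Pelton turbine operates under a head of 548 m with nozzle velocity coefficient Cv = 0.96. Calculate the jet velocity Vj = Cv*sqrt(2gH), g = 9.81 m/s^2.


Vj = 0.96 * sqrt(2*9.81*548) = 99.5431 m/s


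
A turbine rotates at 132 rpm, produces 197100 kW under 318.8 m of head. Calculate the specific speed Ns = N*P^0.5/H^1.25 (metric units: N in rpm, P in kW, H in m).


Ns = 132 * 197100^0.5 / 318.8^1.25 = 43.5030


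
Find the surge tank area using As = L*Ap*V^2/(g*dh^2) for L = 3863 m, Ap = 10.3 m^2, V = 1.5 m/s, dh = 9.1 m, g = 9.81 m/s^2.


As = 3863 * 10.3 * 1.5^2 / (9.81 * 9.1^2) = 110.2028 m^2


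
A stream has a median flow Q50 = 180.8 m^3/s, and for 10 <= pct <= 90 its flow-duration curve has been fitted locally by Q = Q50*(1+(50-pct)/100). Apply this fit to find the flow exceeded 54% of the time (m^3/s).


Q = 180.8 * (1 + (50 - 54)/100) = 173.5680 m^3/s


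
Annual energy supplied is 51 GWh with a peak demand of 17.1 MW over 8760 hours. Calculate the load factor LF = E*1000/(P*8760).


LF = 51 * 1000 / (17.1 * 8760) = 0.3405


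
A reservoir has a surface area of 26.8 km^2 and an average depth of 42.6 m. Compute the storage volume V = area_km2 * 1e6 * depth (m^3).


V = 26.8 * 1e6 * 42.6 = 1.1417e+09 m^3


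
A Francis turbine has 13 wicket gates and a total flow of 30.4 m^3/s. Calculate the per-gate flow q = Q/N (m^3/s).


q = 30.4 / 13 = 2.3385 m^3/s


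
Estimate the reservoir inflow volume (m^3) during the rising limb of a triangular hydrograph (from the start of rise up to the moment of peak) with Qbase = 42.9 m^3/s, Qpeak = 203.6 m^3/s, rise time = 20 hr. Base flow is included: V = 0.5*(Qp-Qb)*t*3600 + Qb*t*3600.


V = 0.5*(203.6 - 42.9)*20*3600 + 42.9*20*3600 = 8.8740e+06 m^3


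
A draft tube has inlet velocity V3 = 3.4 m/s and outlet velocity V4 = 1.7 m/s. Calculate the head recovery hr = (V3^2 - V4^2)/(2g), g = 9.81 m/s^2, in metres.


hr = (3.4^2 - 1.7^2) / (2*9.81) = 0.4419 m


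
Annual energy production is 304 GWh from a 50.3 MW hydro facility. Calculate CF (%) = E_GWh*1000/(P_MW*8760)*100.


CF = 304 * 1000 / (50.3 * 8760) * 100 = 68.9924 %


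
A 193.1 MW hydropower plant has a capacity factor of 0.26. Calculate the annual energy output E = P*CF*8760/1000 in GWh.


E = 193.1 * 0.26 * 8760 / 1000 = 439.8046 GWh


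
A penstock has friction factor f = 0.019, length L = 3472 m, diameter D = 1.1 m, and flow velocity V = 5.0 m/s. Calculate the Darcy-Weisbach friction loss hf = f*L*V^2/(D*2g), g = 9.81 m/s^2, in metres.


hf = 0.019 * 3472 * 5.0^2 / (1.1 * 2 * 9.81) = 76.4155 m


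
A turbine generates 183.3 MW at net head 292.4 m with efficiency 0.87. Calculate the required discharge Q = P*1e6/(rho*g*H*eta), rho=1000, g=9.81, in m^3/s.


Q = 183.3 * 1e6 / (1000 * 9.81 * 292.4 * 0.87) = 73.4509 m^3/s


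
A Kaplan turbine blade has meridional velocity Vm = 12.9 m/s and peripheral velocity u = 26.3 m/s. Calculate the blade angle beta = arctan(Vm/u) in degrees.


beta = arctan(12.9 / 26.3) = 26.1277 degrees


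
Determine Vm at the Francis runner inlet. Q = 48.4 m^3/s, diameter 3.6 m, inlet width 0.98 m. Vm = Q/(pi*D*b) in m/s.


Vm = 48.4 / (pi * 3.6 * 0.98) = 4.3668 m/s


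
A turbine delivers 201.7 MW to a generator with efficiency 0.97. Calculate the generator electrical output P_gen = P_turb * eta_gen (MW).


P_gen = 201.7 * 0.97 = 195.6490 MW


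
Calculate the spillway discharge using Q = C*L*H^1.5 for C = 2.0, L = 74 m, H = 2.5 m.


Q = 2.0 * 74 * 2.5^1.5 = 585.0214 m^3/s


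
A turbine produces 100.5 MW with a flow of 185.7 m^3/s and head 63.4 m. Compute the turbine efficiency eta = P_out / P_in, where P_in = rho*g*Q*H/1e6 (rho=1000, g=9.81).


P_in = 1000 * 9.81 * 185.7 * 63.4 / 1e6 = 115.4969 MW
eta = 100.5 / 115.4969 = 0.8702


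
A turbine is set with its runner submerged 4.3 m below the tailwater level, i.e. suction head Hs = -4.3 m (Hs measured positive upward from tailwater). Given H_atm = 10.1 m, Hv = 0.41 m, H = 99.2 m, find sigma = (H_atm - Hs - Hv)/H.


sigma = (10.1 - (-4.3) - 0.41) / 99.2 = 0.1410


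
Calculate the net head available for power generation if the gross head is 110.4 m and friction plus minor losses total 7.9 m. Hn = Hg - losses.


Hn = 110.4 - 7.9 = 102.5000 m


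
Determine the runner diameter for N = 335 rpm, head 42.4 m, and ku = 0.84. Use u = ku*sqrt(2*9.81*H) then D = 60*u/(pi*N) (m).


u = 0.84 * sqrt(2*9.81*42.4) = 24.2277 m/s
D = 60 * 24.2277 / (pi * 335) = 1.3812 m


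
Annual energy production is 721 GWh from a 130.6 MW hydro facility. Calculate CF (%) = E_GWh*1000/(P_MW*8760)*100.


CF = 721 * 1000 / (130.6 * 8760) * 100 = 63.0214 %


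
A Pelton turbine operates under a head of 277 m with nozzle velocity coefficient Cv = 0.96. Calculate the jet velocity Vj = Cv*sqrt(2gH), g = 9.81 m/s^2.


Vj = 0.96 * sqrt(2*9.81*277) = 70.7719 m/s


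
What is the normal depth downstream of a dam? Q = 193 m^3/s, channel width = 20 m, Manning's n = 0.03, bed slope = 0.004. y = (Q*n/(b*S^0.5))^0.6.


y = (193 * 0.03 / (20 * 0.004^0.5))^0.6 = 2.4910 m


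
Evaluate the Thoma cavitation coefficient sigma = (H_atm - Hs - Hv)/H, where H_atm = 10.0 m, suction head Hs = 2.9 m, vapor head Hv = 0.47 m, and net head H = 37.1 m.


sigma = (10.0 - 2.9 - 0.47) / 37.1 = 0.1787


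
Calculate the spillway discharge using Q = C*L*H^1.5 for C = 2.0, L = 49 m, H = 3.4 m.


Q = 2.0 * 49 * 3.4^1.5 = 614.3904 m^3/s


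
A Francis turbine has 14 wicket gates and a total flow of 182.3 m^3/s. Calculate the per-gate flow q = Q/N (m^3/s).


q = 182.3 / 14 = 13.0214 m^3/s


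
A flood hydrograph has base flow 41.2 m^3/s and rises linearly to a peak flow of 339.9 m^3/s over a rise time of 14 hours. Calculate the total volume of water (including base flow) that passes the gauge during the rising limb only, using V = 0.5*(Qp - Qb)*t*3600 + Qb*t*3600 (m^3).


V = 0.5*(339.9 - 41.2)*14*3600 + 41.2*14*3600 = 9.6037e+06 m^3


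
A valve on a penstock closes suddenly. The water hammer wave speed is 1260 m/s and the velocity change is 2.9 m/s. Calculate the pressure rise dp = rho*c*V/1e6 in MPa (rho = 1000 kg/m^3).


dp = 1000 * 1260 * 2.9 / 1e6 = 3.6540 MPa


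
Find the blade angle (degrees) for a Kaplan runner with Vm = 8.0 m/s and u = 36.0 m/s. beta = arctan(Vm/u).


beta = arctan(8.0 / 36.0) = 12.5288 degrees


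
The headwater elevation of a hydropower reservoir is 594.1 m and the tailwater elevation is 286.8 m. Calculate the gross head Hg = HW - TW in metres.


Hg = 594.1 - 286.8 = 307.3000 m


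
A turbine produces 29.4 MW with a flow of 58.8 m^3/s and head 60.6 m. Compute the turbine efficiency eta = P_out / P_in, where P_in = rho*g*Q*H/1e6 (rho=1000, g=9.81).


P_in = 1000 * 9.81 * 58.8 * 60.6 / 1e6 = 34.9558 MW
eta = 29.4 / 34.9558 = 0.8411


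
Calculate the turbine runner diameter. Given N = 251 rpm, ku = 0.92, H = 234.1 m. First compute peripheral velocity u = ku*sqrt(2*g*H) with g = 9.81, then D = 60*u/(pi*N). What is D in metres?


u = 0.92 * sqrt(2*9.81*234.1) = 62.3502 m/s
D = 60 * 62.3502 / (pi * 251) = 4.7442 m


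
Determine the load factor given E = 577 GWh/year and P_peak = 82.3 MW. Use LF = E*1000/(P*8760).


LF = 577 * 1000 / (82.3 * 8760) = 0.8003


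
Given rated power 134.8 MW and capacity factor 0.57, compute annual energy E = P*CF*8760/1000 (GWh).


E = 134.8 * 0.57 * 8760 / 1000 = 673.0834 GWh


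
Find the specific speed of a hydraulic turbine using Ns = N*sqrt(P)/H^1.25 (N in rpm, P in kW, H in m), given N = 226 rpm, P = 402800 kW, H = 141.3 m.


Ns = 226 * 402800^0.5 / 141.3^1.25 = 294.4255


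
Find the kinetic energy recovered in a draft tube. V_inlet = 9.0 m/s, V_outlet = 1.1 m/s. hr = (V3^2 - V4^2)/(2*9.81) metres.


hr = (9.0^2 - 1.1^2) / (2*9.81) = 4.0668 m


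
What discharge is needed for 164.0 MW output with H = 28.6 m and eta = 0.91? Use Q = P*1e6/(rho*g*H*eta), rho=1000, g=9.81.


Q = 164.0 * 1e6 / (1000 * 9.81 * 28.6 * 0.91) = 642.3436 m^3/s


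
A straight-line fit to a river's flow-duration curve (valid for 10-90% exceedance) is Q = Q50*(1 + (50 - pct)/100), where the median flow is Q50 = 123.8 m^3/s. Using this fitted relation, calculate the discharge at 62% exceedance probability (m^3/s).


Q = 123.8 * (1 + (50 - 62)/100) = 108.9440 m^3/s


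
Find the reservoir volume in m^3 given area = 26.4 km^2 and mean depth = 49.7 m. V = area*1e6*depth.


V = 26.4 * 1e6 * 49.7 = 1.3121e+09 m^3


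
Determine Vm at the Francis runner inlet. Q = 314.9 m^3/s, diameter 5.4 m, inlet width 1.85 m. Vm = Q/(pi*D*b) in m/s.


Vm = 314.9 / (pi * 5.4 * 1.85) = 10.0336 m/s


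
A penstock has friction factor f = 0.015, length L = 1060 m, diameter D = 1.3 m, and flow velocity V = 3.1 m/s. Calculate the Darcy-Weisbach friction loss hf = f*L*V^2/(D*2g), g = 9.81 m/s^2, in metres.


hf = 0.015 * 1060 * 3.1^2 / (1.3 * 2 * 9.81) = 5.9907 m


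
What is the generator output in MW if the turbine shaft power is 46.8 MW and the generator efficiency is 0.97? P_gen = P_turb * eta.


P_gen = 46.8 * 0.97 = 45.3960 MW


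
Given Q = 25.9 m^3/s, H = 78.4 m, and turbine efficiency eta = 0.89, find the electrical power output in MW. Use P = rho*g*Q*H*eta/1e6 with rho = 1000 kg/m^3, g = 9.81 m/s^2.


P = 1000 * 9.81 * 25.9 * 78.4 * 0.89 / 1e6 = 17.7286 MW


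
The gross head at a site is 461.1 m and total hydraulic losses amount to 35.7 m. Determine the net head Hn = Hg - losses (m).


Hn = 461.1 - 35.7 = 425.4000 m


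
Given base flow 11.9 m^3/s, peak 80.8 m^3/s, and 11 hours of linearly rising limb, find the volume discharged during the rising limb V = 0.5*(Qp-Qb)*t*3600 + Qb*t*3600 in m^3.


V = 0.5*(80.8 - 11.9)*11*3600 + 11.9*11*3600 = 1.8355e+06 m^3


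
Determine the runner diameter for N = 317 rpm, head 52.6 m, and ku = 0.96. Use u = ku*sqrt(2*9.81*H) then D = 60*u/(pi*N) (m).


u = 0.96 * sqrt(2*9.81*52.6) = 30.8399 m/s
D = 60 * 30.8399 / (pi * 317) = 1.8580 m


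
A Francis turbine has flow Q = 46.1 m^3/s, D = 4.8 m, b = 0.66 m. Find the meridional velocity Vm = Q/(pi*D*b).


Vm = 46.1 / (pi * 4.8 * 0.66) = 4.6320 m/s


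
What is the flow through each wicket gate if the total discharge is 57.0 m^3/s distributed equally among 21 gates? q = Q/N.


q = 57.0 / 21 = 2.7143 m^3/s


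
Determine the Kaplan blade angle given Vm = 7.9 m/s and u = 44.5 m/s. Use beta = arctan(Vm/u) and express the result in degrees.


beta = arctan(7.9 / 44.5) = 10.0667 degrees


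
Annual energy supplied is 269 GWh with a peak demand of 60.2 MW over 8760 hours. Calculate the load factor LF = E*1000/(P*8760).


LF = 269 * 1000 / (60.2 * 8760) = 0.5101


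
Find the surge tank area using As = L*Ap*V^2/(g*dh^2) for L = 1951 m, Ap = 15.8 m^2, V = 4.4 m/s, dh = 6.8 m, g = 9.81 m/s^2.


As = 1951 * 15.8 * 4.4^2 / (9.81 * 6.8^2) = 1315.6273 m^2


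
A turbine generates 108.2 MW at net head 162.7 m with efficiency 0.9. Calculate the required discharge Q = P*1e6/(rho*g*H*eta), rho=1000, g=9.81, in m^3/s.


Q = 108.2 * 1e6 / (1000 * 9.81 * 162.7 * 0.9) = 75.3231 m^3/s


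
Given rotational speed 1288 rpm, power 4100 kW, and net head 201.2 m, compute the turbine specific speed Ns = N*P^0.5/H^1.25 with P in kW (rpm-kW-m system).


Ns = 1288 * 4100^0.5 / 201.2^1.25 = 108.8361


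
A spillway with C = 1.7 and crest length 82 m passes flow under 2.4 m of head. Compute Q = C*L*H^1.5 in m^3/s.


Q = 1.7 * 82 * 2.4^1.5 = 518.2981 m^3/s


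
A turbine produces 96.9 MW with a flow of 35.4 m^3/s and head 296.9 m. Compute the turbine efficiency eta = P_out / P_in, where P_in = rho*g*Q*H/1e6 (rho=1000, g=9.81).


P_in = 1000 * 9.81 * 35.4 * 296.9 / 1e6 = 103.1057 MW
eta = 96.9 / 103.1057 = 0.9398


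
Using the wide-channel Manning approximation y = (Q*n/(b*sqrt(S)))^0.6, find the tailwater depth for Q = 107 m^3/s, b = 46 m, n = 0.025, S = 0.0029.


y = (107 * 0.025 / (46 * 0.0029^0.5))^0.6 = 1.0472 m


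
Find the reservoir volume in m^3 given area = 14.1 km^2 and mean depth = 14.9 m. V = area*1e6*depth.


V = 14.1 * 1e6 * 14.9 = 2.1009e+08 m^3


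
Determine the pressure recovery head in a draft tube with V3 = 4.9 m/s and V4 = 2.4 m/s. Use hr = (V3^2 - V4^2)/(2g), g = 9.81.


hr = (4.9^2 - 2.4^2) / (2*9.81) = 0.9302 m


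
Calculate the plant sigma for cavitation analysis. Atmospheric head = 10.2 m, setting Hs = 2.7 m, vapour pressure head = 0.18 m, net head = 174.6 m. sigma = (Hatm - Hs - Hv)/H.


sigma = (10.2 - 2.7 - 0.18) / 174.6 = 0.0419


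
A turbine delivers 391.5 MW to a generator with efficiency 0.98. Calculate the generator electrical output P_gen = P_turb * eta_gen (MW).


P_gen = 391.5 * 0.98 = 383.6700 MW


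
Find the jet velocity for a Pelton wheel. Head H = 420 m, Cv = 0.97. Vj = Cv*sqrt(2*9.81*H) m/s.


Vj = 0.97 * sqrt(2*9.81*420) = 88.0533 m/s


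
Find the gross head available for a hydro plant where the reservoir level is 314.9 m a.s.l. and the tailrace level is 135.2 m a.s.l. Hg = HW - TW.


Hg = 314.9 - 135.2 = 179.7000 m


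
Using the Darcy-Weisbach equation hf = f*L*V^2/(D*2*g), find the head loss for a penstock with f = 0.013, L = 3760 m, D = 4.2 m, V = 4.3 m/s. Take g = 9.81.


hf = 0.013 * 3760 * 4.3^2 / (4.2 * 2 * 9.81) = 10.9678 m


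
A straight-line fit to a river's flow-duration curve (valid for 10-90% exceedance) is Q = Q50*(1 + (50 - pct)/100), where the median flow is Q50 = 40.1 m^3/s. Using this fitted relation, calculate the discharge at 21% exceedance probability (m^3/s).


Q = 40.1 * (1 + (50 - 21)/100) = 51.7290 m^3/s


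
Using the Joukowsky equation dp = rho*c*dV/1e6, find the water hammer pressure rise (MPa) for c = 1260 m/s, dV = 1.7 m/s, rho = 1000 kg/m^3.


dp = 1000 * 1260 * 1.7 / 1e6 = 2.1420 MPa


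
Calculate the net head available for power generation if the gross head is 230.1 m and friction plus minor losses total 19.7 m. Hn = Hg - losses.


Hn = 230.1 - 19.7 = 210.4000 m


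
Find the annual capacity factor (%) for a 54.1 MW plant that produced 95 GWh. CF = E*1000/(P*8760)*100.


CF = 95 * 1000 / (54.1 * 8760) * 100 = 20.0457 %


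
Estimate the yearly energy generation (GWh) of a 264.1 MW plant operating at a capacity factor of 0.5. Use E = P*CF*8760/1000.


E = 264.1 * 0.5 * 8760 / 1000 = 1156.7580 GWh


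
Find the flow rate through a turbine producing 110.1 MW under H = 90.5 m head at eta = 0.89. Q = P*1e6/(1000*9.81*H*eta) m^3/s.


Q = 110.1 * 1e6 / (1000 * 9.81 * 90.5 * 0.89) = 139.3413 m^3/s


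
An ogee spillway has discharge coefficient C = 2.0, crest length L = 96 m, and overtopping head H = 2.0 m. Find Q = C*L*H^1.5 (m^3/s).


Q = 2.0 * 96 * 2.0^1.5 = 543.0580 m^3/s


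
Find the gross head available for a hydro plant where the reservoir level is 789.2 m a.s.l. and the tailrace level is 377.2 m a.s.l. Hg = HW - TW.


Hg = 789.2 - 377.2 = 412.0000 m


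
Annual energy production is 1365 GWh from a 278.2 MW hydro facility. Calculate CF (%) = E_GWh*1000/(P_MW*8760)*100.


CF = 1365 * 1000 / (278.2 * 8760) * 100 = 56.0108 %


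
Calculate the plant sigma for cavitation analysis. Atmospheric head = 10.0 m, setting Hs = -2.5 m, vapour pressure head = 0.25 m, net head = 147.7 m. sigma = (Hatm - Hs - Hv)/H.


sigma = (10.0 - (-2.5) - 0.25) / 147.7 = 0.0829


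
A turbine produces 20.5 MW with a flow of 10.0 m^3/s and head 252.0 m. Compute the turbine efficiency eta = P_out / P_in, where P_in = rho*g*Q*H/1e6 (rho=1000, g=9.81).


P_in = 1000 * 9.81 * 10.0 * 252.0 / 1e6 = 24.7212 MW
eta = 20.5 / 24.7212 = 0.8292


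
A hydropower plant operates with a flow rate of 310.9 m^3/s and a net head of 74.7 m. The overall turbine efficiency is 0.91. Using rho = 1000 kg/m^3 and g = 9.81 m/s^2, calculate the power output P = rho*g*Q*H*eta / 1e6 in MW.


P = 1000 * 9.81 * 310.9 * 74.7 * 0.91 / 1e6 = 207.3250 MW


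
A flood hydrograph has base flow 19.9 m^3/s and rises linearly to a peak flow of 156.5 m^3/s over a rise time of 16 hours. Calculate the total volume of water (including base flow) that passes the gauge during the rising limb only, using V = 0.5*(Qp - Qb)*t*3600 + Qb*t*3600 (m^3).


V = 0.5*(156.5 - 19.9)*16*3600 + 19.9*16*3600 = 5.0803e+06 m^3


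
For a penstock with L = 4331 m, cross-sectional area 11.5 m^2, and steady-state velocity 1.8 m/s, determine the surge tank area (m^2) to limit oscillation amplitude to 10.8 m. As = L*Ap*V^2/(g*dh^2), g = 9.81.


As = 4331 * 11.5 * 1.8^2 / (9.81 * 10.8^2) = 141.0310 m^2


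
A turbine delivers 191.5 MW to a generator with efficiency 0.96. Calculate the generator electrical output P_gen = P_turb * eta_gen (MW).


P_gen = 191.5 * 0.96 = 183.8400 MW


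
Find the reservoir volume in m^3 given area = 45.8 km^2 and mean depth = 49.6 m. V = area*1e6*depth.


V = 45.8 * 1e6 * 49.6 = 2.2717e+09 m^3


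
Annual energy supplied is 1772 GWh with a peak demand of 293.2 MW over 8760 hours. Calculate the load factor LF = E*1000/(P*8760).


LF = 1772 * 1000 / (293.2 * 8760) = 0.6899


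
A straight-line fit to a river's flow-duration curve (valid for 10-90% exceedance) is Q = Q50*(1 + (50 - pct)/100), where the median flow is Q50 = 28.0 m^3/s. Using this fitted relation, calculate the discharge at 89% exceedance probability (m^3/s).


Q = 28.0 * (1 + (50 - 89)/100) = 17.0800 m^3/s


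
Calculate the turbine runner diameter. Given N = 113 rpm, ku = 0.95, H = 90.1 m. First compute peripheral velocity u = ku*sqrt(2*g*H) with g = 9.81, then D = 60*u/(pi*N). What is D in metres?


u = 0.95 * sqrt(2*9.81*90.1) = 39.9425 m/s
D = 60 * 39.9425 / (pi * 113) = 6.7508 m


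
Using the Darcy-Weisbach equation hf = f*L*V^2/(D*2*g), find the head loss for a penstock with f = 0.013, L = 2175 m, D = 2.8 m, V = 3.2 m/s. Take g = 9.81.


hf = 0.013 * 2175 * 3.2^2 / (2.8 * 2 * 9.81) = 5.2704 m


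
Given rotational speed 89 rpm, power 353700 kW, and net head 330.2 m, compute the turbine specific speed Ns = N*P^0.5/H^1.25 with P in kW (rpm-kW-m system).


Ns = 89 * 353700^0.5 / 330.2^1.25 = 37.6042


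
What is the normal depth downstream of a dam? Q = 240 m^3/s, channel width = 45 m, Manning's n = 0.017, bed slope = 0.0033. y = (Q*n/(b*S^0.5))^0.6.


y = (240 * 0.017 / (45 * 0.0033^0.5))^0.6 = 1.3150 m


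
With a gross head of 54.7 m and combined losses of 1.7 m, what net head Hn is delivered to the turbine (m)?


Hn = 54.7 - 1.7 = 53.0000 m


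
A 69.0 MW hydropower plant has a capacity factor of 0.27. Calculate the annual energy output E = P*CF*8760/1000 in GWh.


E = 69.0 * 0.27 * 8760 / 1000 = 163.1988 GWh


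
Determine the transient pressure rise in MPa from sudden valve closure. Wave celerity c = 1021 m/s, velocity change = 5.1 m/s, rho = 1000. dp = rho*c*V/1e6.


dp = 1000 * 1021 * 5.1 / 1e6 = 5.2071 MPa


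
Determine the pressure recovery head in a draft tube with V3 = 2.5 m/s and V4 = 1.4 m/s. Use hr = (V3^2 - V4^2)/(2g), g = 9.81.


hr = (2.5^2 - 1.4^2) / (2*9.81) = 0.2187 m


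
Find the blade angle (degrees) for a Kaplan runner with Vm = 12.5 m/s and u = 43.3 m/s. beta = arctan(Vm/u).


beta = arctan(12.5 / 43.3) = 16.1026 degrees


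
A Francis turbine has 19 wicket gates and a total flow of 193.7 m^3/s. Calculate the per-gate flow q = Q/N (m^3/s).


q = 193.7 / 19 = 10.1947 m^3/s


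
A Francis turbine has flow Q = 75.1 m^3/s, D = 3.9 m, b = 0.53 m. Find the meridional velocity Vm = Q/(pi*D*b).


Vm = 75.1 / (pi * 3.9 * 0.53) = 11.5651 m/s


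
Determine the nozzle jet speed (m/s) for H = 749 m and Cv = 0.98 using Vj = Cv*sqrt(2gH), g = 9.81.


Vj = 0.98 * sqrt(2*9.81*749) = 118.8000 m/s


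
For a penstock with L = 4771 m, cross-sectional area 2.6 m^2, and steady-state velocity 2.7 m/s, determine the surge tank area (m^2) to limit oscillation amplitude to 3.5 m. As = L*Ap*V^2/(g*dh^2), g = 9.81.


As = 4771 * 2.6 * 2.7^2 / (9.81 * 3.5^2) = 752.4977 m^2


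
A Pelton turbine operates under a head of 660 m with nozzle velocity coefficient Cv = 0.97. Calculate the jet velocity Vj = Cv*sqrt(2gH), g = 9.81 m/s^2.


Vj = 0.97 * sqrt(2*9.81*660) = 110.3807 m/s


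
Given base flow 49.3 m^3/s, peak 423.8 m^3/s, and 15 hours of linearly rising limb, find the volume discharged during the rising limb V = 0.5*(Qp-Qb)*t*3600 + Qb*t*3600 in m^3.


V = 0.5*(423.8 - 49.3)*15*3600 + 49.3*15*3600 = 1.2774e+07 m^3


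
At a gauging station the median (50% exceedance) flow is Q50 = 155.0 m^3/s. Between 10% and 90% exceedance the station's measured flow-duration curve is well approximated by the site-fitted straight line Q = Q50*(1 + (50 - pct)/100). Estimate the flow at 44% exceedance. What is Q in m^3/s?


Q = 155.0 * (1 + (50 - 44)/100) = 164.3000 m^3/s


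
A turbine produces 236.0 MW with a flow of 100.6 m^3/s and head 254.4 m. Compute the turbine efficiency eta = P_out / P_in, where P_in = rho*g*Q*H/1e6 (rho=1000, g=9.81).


P_in = 1000 * 9.81 * 100.6 * 254.4 / 1e6 = 251.0638 MW
eta = 236.0 / 251.0638 = 0.9400


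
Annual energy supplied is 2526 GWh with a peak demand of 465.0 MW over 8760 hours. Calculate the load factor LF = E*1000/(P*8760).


LF = 2526 * 1000 / (465.0 * 8760) = 0.6201


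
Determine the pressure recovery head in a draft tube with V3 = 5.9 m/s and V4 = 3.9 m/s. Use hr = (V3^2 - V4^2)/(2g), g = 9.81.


hr = (5.9^2 - 3.9^2) / (2*9.81) = 0.9990 m


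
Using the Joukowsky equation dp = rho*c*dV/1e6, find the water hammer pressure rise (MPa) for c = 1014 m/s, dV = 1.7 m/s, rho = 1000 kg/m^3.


dp = 1000 * 1014 * 1.7 / 1e6 = 1.7238 MPa


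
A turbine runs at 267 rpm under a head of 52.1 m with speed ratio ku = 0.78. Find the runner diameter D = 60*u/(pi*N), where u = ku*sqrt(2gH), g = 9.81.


u = 0.78 * sqrt(2*9.81*52.1) = 24.9381 m/s
D = 60 * 24.9381 / (pi * 267) = 1.7838 m


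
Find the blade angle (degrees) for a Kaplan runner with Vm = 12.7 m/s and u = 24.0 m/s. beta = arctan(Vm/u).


beta = arctan(12.7 / 24.0) = 27.8863 degrees


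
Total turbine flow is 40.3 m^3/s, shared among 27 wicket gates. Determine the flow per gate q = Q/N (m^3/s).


q = 40.3 / 27 = 1.4926 m^3/s


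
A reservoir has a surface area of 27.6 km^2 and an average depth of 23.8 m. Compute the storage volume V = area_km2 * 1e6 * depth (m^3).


V = 27.6 * 1e6 * 23.8 = 6.5688e+08 m^3


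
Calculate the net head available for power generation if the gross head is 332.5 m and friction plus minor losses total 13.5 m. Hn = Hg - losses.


Hn = 332.5 - 13.5 = 319.0000 m


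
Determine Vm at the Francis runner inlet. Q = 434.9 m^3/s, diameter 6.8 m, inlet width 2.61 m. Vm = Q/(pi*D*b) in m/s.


Vm = 434.9 / (pi * 6.8 * 2.61) = 7.7999 m/s


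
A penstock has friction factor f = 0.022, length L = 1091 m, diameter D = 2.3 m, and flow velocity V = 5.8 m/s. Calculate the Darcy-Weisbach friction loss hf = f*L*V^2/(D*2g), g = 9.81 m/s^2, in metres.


hf = 0.022 * 1091 * 5.8^2 / (2.3 * 2 * 9.81) = 17.8927 m


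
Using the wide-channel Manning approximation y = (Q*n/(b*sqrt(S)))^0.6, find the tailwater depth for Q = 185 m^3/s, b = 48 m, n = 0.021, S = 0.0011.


y = (185 * 0.021 / (48 * 0.0011^0.5))^0.6 = 1.7079 m


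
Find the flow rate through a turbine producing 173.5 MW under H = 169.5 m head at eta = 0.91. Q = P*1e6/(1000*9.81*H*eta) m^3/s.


Q = 173.5 * 1e6 / (1000 * 9.81 * 169.5 * 0.91) = 114.6620 m^3/s


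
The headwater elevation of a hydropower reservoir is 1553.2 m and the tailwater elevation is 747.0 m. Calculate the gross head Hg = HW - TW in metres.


Hg = 1553.2 - 747.0 = 806.2000 m


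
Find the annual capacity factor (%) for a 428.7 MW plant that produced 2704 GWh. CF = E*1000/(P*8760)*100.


CF = 2704 * 1000 / (428.7 * 8760) * 100 = 72.0028 %


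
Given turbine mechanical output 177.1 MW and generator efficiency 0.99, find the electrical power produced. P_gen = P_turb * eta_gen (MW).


P_gen = 177.1 * 0.99 = 175.3290 MW
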